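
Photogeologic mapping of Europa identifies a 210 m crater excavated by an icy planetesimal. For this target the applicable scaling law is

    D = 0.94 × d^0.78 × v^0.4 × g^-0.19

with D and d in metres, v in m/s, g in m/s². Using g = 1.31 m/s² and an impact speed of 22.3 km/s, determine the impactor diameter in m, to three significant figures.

Rearranging for d: d = [D / (0.94 · 22300^0.4 · 1.31^-0.19)]^(1/0.78).
22300^0.4 = 54.87
1.31^-0.19 = 0.9500
Denominator = 0.94 × 54.87 × 0.9500 = 49.00
D / 49.00 = 210 / 49.00 = 4.286
d = 4.286^(1/0.78) = 4.286^1.2821 = 6.462 m

d ≈ 6.46 m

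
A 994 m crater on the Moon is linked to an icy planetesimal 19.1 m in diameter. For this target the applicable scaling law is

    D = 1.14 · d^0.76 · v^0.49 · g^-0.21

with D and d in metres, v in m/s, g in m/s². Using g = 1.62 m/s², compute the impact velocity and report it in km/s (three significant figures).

v ≈ 12.7 km/s

Rearranging for v: v = [D / (1.14 · 19.1^0.76 · 1.62^-0.21)]^(1/0.49).
19.1^0.76 = 9.410
1.62^-0.21 = 0.9037
Denominator = 1.14 × 9.410 × 0.9037 = 9.694
D / 9.694 = 994 / 9.694 = 102.5
v = 102.5^(1/0.49) = 102.5^2.0408 = 12691 m/s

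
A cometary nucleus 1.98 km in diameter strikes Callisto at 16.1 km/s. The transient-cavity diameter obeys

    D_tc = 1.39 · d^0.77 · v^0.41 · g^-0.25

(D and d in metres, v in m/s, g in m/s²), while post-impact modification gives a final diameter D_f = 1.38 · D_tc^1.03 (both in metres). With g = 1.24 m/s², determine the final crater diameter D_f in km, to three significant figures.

In SI: d = 1980 m, v = 16100 m/s.
d^0.77 = 1980^0.77 = 345.5
v^0.41 = 16100^0.41 = 53.06
g^-0.25 = 1.24^-0.25 = 0.9476
D_tc = 1.39 × 345.5 × 53.06 × 0.9476 = 24150 m
D_f = 1.38 × (24150)^1.03 = 45111 m
     = 45.11 km

D_f ≈ 45.1 km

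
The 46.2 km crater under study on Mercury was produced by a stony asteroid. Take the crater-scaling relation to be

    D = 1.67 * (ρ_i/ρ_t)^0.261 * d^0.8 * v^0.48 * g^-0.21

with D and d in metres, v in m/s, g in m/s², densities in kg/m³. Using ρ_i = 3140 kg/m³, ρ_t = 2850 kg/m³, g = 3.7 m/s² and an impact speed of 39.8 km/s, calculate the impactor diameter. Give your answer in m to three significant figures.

d ≈ 847 m

Rearranging for d: d = [D / (1.67 · (3140/2850)^0.261 · 39800^0.48 · 3.7^-0.21)]^(1/0.8).
D = 46200 m.
(3140/2850)^0.261 = 1.026
39800^0.48 = 161.4
3.7^-0.21 = 0.7598
Denominator = 1.67 × 1.026 × 161.4 × 0.7598 = 210.1
D / 210.1 = 46200 / 210.1 = 219.9
d = 219.9^(1/0.8) = 219.9^1.25 = 846.8 m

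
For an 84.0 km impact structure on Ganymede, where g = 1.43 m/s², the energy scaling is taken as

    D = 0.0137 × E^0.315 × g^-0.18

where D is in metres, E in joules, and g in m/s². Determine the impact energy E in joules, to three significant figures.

E ≈ 4.33 × 10^21 J

Rearranging: E = [D / (0.0137 · g^-0.18)]^(1/0.315).
D = 84000 m.
g^-0.18 = 1.43^-0.18 = 0.9376
D / (0.0137 × 0.9376) = 84000 / (0.01285) = 6.537 × 10^6
E = (6.537 × 10^6)^3.1746 = 4.326 × 10^21 J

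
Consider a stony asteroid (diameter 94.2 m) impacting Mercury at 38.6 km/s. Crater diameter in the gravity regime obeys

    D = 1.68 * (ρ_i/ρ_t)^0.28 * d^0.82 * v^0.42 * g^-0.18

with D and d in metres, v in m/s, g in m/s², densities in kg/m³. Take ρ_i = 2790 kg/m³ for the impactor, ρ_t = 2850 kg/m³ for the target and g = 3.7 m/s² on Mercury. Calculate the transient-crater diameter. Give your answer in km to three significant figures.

D ≈ 4.63 km

In SI units: v = 38600 m/s.
(ρ_i/ρ_t)^0.28 = (2790/2850)^0.28 = 0.9941
d^0.82 = 94.2^0.82 = 41.56
v^0.42 = 38600^0.42 = 84.40
g^-0.18 = 3.7^-0.18 = 0.7902
D = 1.68 × 0.9941 × 41.56 × 84.40 × 0.7902 = 4629 m
   = 4.629 km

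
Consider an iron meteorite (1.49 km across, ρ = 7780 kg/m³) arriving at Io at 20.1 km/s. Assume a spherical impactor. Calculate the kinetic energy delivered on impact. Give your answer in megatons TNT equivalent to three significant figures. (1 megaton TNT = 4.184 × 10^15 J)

d = 1490 m; v = 20100 m/s.
Mass m = (π/6) ρ d³ = (π/6) × 7780 × (1490)³ = 1.348 × 10^13 kg
E = ½ m v² = 0.5 × 1.348 × 10^13 × (20100)² = 2.723 × 10^21 J
   = 2.723 × 10^21 / 4.184×10^15 = 6.508 × 10^5 Mt

E ≈ 6.51 × 10^5 Mt TNT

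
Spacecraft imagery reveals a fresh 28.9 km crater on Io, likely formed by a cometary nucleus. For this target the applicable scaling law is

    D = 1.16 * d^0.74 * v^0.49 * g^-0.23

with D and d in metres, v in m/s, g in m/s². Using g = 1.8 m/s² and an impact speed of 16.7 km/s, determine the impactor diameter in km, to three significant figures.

d ≈ 1.68 km

Rearranging for d: d = [D / (1.16 · 16700^0.49 · 1.8^-0.23)]^(1/0.74).
D = 28900 m.
16700^0.49 = 117.3
1.8^-0.23 = 0.8735
Denominator = 1.16 × 117.3 × 0.8735 = 118.9
D / 118.9 = 28900 / 118.9 = 243.1
d = 243.1^(1/0.74) = 243.1^1.3514 = 1676 m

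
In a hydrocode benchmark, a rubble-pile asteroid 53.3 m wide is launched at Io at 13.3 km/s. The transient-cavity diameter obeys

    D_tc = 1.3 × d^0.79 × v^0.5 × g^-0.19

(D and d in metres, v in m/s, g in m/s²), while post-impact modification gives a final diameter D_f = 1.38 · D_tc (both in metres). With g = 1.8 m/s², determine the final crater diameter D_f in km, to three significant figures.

D_f ≈ 4.28 km

v = 13300 m/s.
d^0.79 = 53.3^0.79 = 23.13
v^0.5 = 13300^0.5 = 115.3
g^-0.19 = 1.8^-0.19 = 0.8943
D_tc = 1.3 × 23.13 × 115.3 × 0.8943 = 3100 m
D_f = 1.38 × 3100 = 4278 m
     = 4.278 km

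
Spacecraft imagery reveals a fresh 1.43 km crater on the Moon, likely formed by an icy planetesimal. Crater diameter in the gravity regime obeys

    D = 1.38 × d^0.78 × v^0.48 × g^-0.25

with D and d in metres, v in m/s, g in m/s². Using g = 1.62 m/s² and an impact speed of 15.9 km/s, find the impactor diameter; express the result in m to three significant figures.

d ≈ 22.3 m

Rearranging for d: d = [D / (1.38 · 15900^0.48 · 1.62^-0.25)]^(1/0.78).
D = 1430 m.
15900^0.48 = 103.9
1.62^-0.25 = 0.8864
Denominator = 1.38 × 103.9 × 0.8864 = 127.1
D / 127.1 = 1430 / 127.1 = 11.25
d = 11.25^(1/0.78) = 11.25^1.2821 = 22.27 m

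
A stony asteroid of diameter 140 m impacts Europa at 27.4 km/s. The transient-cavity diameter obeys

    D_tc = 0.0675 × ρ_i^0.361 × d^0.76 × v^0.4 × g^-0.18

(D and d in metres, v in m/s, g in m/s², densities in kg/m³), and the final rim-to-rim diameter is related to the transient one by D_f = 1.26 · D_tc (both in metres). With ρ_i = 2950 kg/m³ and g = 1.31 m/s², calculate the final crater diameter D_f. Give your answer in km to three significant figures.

D_f ≈ 3.69 km

v = 27400 m/s.
ρ_i^0.361 = 2950^0.361 = 17.89
d^0.76 = 140^0.76 = 42.76
v^0.4 = 27400^0.4 = 59.58
g^-0.18 = 1.31^-0.18 = 0.9526
D_tc = 0.0675 × 17.89 × 42.76 × 59.58 × 0.9526 = 2931 m
D_f = 1.26 × 2931 = 3693 m
     = 3.693 km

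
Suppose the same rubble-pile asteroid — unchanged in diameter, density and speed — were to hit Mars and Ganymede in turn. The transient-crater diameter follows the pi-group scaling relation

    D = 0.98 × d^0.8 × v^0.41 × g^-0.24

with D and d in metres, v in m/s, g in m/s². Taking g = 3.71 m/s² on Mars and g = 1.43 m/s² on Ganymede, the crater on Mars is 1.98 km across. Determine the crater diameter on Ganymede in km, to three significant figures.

D ≈ 2.49 km

All impactor-dependent factors cancel in the ratio, leaving D_Ganymede/D_Mars = (g_Ganymede/g_Mars)^-0.24.
(1.43/3.71)^-0.24 = 0.3854^-0.24 = 1.257
D_Ganymede = 1.257 × 1.98 km = 2.49 km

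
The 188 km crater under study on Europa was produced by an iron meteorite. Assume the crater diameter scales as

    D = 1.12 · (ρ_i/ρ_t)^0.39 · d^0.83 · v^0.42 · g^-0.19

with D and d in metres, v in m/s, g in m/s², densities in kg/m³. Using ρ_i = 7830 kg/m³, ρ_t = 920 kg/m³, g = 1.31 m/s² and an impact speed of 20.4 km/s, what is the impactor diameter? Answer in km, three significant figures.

Rearranging for d: d = [D / (1.12 · (7830/920)^0.39 · 20400^0.42 · 1.31^-0.19)]^(1/0.83).
D = 188000 m.
(7830/920)^0.39 = 2.305
20400^0.42 = 64.57
1.31^-0.19 = 0.9500
Denominator = 1.12 × 2.305 × 64.57 × 0.9500 = 158.4
D / 158.4 = 188000 / 158.4 = 1187
d = 1187^(1/0.83) = 1187^1.2048 = 5059 m

d ≈ 5.06 km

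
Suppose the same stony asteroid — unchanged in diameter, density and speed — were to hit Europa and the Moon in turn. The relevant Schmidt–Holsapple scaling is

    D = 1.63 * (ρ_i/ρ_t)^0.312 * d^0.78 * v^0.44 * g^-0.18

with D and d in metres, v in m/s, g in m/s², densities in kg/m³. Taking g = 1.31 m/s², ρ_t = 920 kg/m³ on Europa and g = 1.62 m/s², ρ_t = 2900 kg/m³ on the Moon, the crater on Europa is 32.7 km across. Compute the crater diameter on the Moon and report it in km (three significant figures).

The impactor-only factors (d, v, ρ_i) cancel in the ratio, leaving D_Moon/D_Europa = (g_Moon/g_Europa)^-0.18 · (ρ_t,Europa/ρ_t,Moon)^0.312.
(1.62/1.31)^-0.18 = 1.237^-0.18 = 0.9624
(920/2900)^0.312 = 0.3172^0.312 = 0.6989
Ratio = 0.9624 × 0.6989 = 0.6726
D_Moon = 0.6726 × 32.7 km = 22.0 km

D ≈ 22.0 km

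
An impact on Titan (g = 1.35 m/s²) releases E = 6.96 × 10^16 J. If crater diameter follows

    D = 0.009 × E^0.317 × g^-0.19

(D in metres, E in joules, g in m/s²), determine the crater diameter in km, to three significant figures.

D ≈ 1.86 km

E^0.317 = (6.96 × 10^16)^0.317 = 2.183 × 10^5
g^-0.19 = 1.35^-0.19 = 0.9446
D = 0.009 × 2.183 × 10^5 × 0.9446 = 1856 m
   = 1.856 km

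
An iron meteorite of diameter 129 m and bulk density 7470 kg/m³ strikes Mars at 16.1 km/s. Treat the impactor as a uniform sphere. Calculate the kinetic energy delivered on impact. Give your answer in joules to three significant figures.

E ≈ 1.09 × 10^18 J

v = 16100 m/s.
Mass m = (π/6) ρ d³ = (π/6) × 7470 × (129)³ = 8.396 × 10^9 kg
E = ½ m v² = 0.5 × 8.396 × 10^9 × (16100)² = 1.088 × 10^18 J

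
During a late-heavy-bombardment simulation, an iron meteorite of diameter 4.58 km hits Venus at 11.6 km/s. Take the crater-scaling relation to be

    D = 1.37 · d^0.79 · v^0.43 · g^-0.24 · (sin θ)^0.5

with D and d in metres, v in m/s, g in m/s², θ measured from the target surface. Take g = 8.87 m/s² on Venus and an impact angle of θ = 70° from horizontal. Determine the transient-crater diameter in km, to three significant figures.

In SI units: d = 4580 m, v = 11600 m/s.
d^0.79 = 4580^0.79 = 780.0
v^0.43 = 11600^0.43 = 55.94
g^-0.24 = 8.87^-0.24 = 0.5922
(sin 70°)^0.5 = 0.9397^0.5 = 0.9694
D = 1.37 × 780.0 × 55.94 × 0.5922 × 0.9694 = 34317 m
   = 34.32 km

D ≈ 34.3 km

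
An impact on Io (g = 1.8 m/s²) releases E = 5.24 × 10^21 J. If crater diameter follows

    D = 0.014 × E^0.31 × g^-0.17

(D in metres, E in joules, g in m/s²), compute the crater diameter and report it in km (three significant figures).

D ≈ 68.5 km

E^0.31 = (5.24 × 10^21)^0.31 = 5.407 × 10^6
g^-0.17 = 1.8^-0.17 = 0.9049
D = 0.014 × 5.407 × 10^6 × 0.9049 = 68499 m
   = 68.50 km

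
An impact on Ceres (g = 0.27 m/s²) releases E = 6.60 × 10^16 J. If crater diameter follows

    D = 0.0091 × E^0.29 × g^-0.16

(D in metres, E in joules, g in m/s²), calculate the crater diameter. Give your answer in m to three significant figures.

D ≈ 847 m

E^0.29 = (6.60 × 10^16)^0.29 = 7.545 × 10^4
g^-0.16 = 0.27^-0.16 = 1.233
D = 0.0091 × 7.545 × 10^4 × 1.233 = 846.6 m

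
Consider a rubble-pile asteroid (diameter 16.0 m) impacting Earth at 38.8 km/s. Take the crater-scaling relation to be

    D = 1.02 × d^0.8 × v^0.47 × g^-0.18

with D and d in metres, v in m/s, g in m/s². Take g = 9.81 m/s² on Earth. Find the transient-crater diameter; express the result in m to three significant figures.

D ≈ 892 m

In SI units: v = 38800 m/s.
d^0.8 = 16^0.8 = 9.190
v^0.47 = 38800^0.47 = 143.5
g^-0.18 = 9.81^-0.18 = 0.6630
D = 1.02 × 9.190 × 143.5 × 0.6630 = 891.8 m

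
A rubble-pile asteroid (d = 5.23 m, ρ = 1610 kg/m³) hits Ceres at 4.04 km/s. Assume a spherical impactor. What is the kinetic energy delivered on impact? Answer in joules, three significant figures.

E ≈ 9.84 × 10^11 J

v = 4040 m/s.
Mass m = (π/6) ρ d³ = (π/6) × 1610 × (5.23)³ = 1.206 × 10^5 kg
E = ½ m v² = 0.5 × 1.206 × 10^5 × (4040)² = 9.842 × 10^11 J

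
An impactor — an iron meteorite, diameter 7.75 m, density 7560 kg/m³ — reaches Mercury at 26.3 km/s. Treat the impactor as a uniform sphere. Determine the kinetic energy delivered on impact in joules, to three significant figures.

v = 26300 m/s.
Mass m = (π/6) ρ d³ = (π/6) × 7560 × (7.75)³ = 1.843 × 10^6 kg
E = ½ m v² = 0.5 × 1.843 × 10^6 × (26300)² = 6.374 × 10^14 J

E ≈ 6.37 × 10^14 J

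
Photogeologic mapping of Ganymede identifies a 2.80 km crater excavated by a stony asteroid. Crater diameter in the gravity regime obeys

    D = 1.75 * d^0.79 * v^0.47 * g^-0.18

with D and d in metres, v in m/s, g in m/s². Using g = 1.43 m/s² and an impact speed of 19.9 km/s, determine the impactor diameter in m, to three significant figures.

Rearranging for d: d = [D / (1.75 · 19900^0.47 · 1.43^-0.18)]^(1/0.79).
D = 2800 m.
19900^0.47 = 104.8
1.43^-0.18 = 0.9376
Denominator = 1.75 × 104.8 × 0.9376 = 172.0
D / 172.0 = 2800 / 172.0 = 16.28
d = 16.28^(1/0.79) = 16.28^1.2658 = 34.18 m

d ≈ 34.2 m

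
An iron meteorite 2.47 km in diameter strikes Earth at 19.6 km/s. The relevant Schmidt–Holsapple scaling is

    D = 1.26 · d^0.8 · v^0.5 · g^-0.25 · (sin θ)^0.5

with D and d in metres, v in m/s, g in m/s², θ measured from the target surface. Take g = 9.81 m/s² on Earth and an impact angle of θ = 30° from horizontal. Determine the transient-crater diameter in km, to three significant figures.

In SI units: d = 2470 m, v = 19600 m/s.
d^0.8 = 2470^0.8 = 517.8
v^0.5 = 19600^0.5 = 140.0
g^-0.25 = 9.81^-0.25 = 0.5650
(sin 30°)^0.5 = 0.5000^0.5 = 0.7071
D = 1.26 × 517.8 × 140.0 × 0.5650 × 0.7071 = 36491 m
   = 36.49 km

D ≈ 36.5 km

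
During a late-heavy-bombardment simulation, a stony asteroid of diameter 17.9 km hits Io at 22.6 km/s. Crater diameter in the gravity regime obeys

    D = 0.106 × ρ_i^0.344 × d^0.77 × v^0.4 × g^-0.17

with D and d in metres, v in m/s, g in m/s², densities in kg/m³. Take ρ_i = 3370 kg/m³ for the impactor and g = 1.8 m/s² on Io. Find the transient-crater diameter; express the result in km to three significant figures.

D ≈ 163 km

In SI units: d = 17900 m, v = 22600 m/s.
ρ_i^0.344 = 3370^0.344 = 16.35
d^0.77 = 17900^0.77 = 1882
v^0.4 = 22600^0.4 = 55.16
g^-0.17 = 1.8^-0.17 = 0.9049
D = 0.106 × 16.35 × 1882 × 55.16 × 0.9049 = 1.628 × 10^5 m
   = 162.8 km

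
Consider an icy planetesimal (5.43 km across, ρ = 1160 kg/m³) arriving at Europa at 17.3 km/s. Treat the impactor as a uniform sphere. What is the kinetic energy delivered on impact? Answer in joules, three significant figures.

E ≈ 1.46 × 10^22 J

d = 5430 m; v = 17300 m/s.
Mass m = (π/6) ρ d³ = (π/6) × 1160 × (5430)³ = 9.724 × 10^13 kg
E = ½ m v² = 0.5 × 9.724 × 10^13 × (17300)² = 1.455 × 10^22 J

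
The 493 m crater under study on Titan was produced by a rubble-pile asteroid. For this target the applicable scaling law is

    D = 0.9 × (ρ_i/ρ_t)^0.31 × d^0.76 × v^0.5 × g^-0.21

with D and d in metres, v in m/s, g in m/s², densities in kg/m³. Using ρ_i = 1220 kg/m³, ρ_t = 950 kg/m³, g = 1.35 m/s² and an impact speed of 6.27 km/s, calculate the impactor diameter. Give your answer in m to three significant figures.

Rearranging for d: d = [D / (0.9 · (1220/950)^0.31 · 6270^0.5 · 1.35^-0.21)]^(1/0.76).
(1220/950)^0.31 = 1.081
6270^0.5 = 79.18
1.35^-0.21 = 0.9389
Denominator = 0.9 × 1.081 × 79.18 × 0.9389 = 72.33
D / 72.33 = 493 / 72.33 = 6.816
d = 6.816^(1/0.76) = 6.816^1.3158 = 12.50 m

d ≈ 12.5 m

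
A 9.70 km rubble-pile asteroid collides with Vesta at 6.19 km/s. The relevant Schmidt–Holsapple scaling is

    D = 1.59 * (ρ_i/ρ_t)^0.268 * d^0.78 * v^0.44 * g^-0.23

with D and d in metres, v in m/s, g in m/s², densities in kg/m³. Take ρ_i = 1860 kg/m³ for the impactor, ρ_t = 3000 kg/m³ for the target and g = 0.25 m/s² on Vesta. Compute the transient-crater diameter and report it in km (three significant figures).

D ≈ 115 km

In SI units: d = 9700 m, v = 6190 m/s.
(ρ_i/ρ_t)^0.268 = (1860/3000)^0.268 = 0.8798
d^0.78 = 9700^0.78 = 1287
v^0.44 = 6190^0.44 = 46.60
g^-0.23 = 0.25^-0.23 = 1.376
D = 1.59 × 0.8798 × 1287 × 46.60 × 1.376 = 1.154 × 10^5 m
   = 115.4 km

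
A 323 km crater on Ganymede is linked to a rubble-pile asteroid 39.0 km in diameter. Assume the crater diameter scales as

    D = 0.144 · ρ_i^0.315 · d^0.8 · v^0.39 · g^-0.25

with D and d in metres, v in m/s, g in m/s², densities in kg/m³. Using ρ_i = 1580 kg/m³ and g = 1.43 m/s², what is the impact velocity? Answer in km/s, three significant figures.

v ≈ 24.1 km/s

Rearranging for v: v = [D / (0.144 · 1580^0.315 · 39000^0.8 · 1.43^-0.25)]^(1/0.39).
D = 323000 m.
1580^0.315 = 10.18
39000^0.8 = 4708
1.43^-0.25 = 0.9145
Denominator = 0.144 × 10.18 × 4708 × 0.9145 = 6311
D / 6311 = 323000 / 6311 = 51.18
v = 51.18^(1/0.39) = 51.18^2.5641 = 24116 m/s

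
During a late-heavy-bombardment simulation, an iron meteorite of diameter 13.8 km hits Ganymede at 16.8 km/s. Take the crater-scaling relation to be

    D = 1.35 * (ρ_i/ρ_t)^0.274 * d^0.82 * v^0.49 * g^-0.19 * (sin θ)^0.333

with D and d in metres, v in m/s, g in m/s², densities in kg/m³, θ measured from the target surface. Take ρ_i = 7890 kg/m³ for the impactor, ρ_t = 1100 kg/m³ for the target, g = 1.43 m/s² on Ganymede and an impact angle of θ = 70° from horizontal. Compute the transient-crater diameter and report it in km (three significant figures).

D ≈ 619 km

In SI units: d = 13800 m, v = 16800 m/s.
(ρ_i/ρ_t)^0.274 = (7890/1100)^0.274 = 1.716
d^0.82 = 13800^0.82 = 2481
v^0.49 = 16800^0.49 = 117.6
g^-0.19 = 1.43^-0.19 = 0.9343
(sin 70°)^0.333 = 0.9397^0.333 = 0.9795
D = 1.35 × 1.716 × 2481 × 117.6 × 0.9343 × 0.9795 = 6.186 × 10^5 m
   = 618.6 km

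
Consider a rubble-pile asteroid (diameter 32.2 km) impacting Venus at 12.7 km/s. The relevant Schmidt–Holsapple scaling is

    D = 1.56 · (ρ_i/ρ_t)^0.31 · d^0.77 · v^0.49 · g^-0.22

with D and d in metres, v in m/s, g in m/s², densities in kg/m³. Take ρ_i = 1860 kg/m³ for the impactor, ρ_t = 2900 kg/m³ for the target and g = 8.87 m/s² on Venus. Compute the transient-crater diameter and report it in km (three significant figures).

In SI units: d = 32200 m, v = 12700 m/s.
(ρ_i/ρ_t)^0.31 = (1860/2900)^0.31 = 0.8714
d^0.77 = 32200^0.77 = 2958
v^0.49 = 12700^0.49 = 102.5
g^-0.22 = 8.87^-0.22 = 0.6187
D = 1.56 × 0.8714 × 2958 × 102.5 × 0.6187 = 2.550 × 10^5 m
   = 255.0 km

D ≈ 255 km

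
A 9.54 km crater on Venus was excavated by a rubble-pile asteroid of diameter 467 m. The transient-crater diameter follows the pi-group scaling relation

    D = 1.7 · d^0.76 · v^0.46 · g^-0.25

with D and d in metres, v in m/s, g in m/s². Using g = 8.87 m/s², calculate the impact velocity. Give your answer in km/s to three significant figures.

Rearranging for v: v = [D / (1.7 · 467^0.76 · 8.87^-0.25)]^(1/0.46).
D = 9540 m.
467^0.76 = 106.8
8.87^-0.25 = 0.5795
Denominator = 1.7 × 106.8 × 0.5795 = 105.2
D / 105.2 = 9540 / 105.2 = 90.68
v = 90.68^(1/0.46) = 90.68^2.1739 = 18007 m/s

v ≈ 18.0 km/s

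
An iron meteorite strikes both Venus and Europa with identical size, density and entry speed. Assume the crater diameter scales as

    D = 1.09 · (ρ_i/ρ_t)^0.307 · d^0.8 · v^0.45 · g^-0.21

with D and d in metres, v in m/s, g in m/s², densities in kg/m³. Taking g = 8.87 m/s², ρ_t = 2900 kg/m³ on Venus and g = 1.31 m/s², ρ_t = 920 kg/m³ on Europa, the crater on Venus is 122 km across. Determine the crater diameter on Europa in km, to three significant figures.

The impactor-only factors (d, v, ρ_i) cancel in the ratio, leaving D_Europa/D_Venus = (g_Europa/g_Venus)^-0.21 · (ρ_t,Venus/ρ_t,Europa)^0.307.
(1.31/8.87)^-0.21 = 0.1477^-0.21 = 1.494
(2900/920)^0.307 = 3.152^0.307 = 1.423
Ratio = 1.494 × 1.423 = 2.126
D_Europa = 2.126 × 122 km = 259 km

D ≈ 259 km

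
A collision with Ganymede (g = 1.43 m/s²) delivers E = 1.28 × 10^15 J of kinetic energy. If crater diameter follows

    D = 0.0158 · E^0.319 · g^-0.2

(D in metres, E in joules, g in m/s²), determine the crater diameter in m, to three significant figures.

E^0.319 = (1.28 × 10^15)^0.319 = 6.595 × 10^4
g^-0.2 = 1.43^-0.2 = 0.9310
D = 0.0158 × 6.595 × 10^4 × 0.9310 = 970.1 m

D ≈ 970 m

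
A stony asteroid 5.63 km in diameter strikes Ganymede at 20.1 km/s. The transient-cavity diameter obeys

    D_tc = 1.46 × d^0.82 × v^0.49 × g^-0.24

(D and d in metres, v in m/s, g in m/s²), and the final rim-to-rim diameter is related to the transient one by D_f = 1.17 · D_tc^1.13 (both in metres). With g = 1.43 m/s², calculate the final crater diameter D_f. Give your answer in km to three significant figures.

In SI: d = 5630 m, v = 20100 m/s.
d^0.82 = 5630^0.82 = 1190
v^0.49 = 20100^0.49 = 128.4
g^-0.24 = 1.43^-0.24 = 0.9177
D_tc = 1.46 × 1190 × 128.4 × 0.9177 = 2.047 × 10^5 m
D_f = 1.17 × (2.047 × 10^5)^1.13 = 1.174 × 10^6 m
     = 1174 km

D_f ≈ 1170 km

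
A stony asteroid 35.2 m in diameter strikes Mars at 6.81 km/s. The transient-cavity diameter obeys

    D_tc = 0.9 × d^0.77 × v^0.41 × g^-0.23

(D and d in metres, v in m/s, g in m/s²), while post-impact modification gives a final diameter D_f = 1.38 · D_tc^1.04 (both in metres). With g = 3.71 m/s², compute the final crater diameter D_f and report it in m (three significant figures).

v = 6810 m/s.
d^0.77 = 35.2^0.77 = 15.52
v^0.41 = 6810^0.41 = 37.29
g^-0.23 = 3.71^-0.23 = 0.7397
D_tc = 0.9 × 15.52 × 37.29 × 0.7397 = 385.3 m
D_f = 1.38 × (385.3)^1.04 = 674.7 m

D_f ≈ 675 m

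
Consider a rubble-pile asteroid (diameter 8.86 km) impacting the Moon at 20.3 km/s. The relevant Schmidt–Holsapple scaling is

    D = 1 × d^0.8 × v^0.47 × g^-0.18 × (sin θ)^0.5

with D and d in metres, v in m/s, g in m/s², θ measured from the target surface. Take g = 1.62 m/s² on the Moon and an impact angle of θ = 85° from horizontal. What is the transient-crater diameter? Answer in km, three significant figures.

D ≈ 139 km

In SI units: d = 8860 m, v = 20300 m/s.
d^0.8 = 8860^0.8 = 1439
v^0.47 = 20300^0.47 = 105.8
g^-0.18 = 1.62^-0.18 = 0.9168
(sin 85°)^0.5 = 0.9962^0.5 = 0.9981
D = 1 × 1439 × 105.8 × 0.9168 × 0.9981 = 1.393 × 10^5 m
   = 139.3 km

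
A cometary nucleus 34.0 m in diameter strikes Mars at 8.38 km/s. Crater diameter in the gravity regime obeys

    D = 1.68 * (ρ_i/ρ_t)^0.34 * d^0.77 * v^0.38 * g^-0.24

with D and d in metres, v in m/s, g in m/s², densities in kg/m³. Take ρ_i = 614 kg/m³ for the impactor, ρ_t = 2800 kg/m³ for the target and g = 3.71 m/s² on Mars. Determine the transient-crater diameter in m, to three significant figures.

In SI units: v = 8380 m/s.
(ρ_i/ρ_t)^0.34 = (614/2800)^0.34 = 0.5970
d^0.77 = 34^0.77 = 15.11
v^0.38 = 8380^0.38 = 30.96
g^-0.24 = 3.71^-0.24 = 0.7300
D = 1.68 × 0.5970 × 15.11 × 30.96 × 0.7300 = 342.5 m

D ≈ 343 m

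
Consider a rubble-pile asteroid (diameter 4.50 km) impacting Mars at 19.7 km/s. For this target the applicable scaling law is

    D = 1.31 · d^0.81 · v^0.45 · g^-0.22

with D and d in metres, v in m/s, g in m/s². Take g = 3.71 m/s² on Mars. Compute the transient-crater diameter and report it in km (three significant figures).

D ≈ 76.5 km

In SI units: d = 4500 m, v = 19700 m/s.
d^0.81 = 4500^0.81 = 910.1
v^0.45 = 19700^0.45 = 85.61
g^-0.22 = 3.71^-0.22 = 0.7494
D = 1.31 × 910.1 × 85.61 × 0.7494 = 76489 m
   = 76.49 km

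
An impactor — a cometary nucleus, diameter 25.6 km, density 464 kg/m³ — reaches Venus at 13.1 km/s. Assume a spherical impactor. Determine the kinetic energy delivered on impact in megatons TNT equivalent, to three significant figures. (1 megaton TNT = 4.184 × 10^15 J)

E ≈ 8.36 × 10^7 Mt TNT

d = 25600 m; v = 13100 m/s.
Mass m = (π/6) ρ d³ = (π/6) × 464 × (25600)³ = 4.076 × 10^15 kg
E = ½ m v² = 0.5 × 4.076 × 10^15 × (13100)² = 3.497 × 10^23 J
   = 3.497 × 10^23 / 4.184×10^15 = 8.358 × 10^7 Mt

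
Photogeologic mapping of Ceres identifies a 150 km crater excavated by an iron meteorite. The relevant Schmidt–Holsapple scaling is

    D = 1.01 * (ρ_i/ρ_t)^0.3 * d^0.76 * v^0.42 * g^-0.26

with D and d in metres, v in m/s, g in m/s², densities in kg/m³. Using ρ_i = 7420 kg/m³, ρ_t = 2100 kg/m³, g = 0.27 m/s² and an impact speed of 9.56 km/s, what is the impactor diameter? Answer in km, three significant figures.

Rearranging for d: d = [D / (1.01 · (7420/2100)^0.3 · 9560^0.42 · 0.27^-0.26)]^(1/0.76).
D = 150000 m.
(7420/2100)^0.3 = 1.460
9560^0.42 = 46.97
0.27^-0.26 = 1.406
Denominator = 1.01 × 1.460 × 46.97 × 1.406 = 97.38
D / 97.38 = 150000 / 97.38 = 1540
d = 1540^(1/0.76) = 1540^1.3158 = 15637 m

d ≈ 15.6 km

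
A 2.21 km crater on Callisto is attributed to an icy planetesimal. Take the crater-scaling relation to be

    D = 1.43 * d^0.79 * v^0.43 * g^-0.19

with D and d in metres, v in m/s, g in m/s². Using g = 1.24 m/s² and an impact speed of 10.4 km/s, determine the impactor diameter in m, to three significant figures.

Rearranging for d: d = [D / (1.43 · 10400^0.43 · 1.24^-0.19)]^(1/0.79).
D = 2210 m.
10400^0.43 = 53.37
1.24^-0.19 = 0.9600
Denominator = 1.43 × 53.37 × 0.9600 = 73.27
D / 73.27 = 2210 / 73.27 = 30.16
d = 30.16^(1/0.79) = 30.16^1.2658 = 74.59 m

d ≈ 74.6 m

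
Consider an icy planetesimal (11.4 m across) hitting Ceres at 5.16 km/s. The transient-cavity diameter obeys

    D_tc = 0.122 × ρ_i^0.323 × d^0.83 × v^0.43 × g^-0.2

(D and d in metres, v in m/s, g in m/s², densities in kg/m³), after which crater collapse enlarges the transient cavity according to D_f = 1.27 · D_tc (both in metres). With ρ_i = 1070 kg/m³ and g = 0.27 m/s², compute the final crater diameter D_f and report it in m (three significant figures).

v = 5160 m/s.
ρ_i^0.323 = 1070^0.323 = 9.517
d^0.83 = 11.4^0.83 = 7.538
v^0.43 = 5160^0.43 = 39.49
g^-0.2 = 0.27^-0.2 = 1.299
D_tc = 0.122 × 9.517 × 7.538 × 39.49 × 1.299 = 449.0 m
D_f = 1.27 × 449.0 = 570.2 m

D_f ≈ 570 m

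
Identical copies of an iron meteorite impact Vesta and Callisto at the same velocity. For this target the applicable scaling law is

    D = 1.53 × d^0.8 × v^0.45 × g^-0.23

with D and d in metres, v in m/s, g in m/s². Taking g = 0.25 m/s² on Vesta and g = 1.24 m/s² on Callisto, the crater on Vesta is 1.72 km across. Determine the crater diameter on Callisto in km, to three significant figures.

D ≈ 1.19 km

All impactor-dependent factors cancel in the ratio, leaving D_Callisto/D_Vesta = (g_Callisto/g_Vesta)^-0.23.
(1.24/0.25)^-0.23 = 4.960^-0.23 = 0.6919
D_Callisto = 0.6919 × 1.72 km = 1.19 km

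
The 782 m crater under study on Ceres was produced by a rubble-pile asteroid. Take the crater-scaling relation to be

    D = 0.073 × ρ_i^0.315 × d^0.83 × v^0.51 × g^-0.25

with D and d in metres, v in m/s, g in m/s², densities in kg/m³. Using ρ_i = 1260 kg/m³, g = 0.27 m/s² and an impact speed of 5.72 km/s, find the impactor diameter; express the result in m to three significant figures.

d ≈ 15.8 m

Rearranging for d: d = [D / (0.073 · 1260^0.315 · 5720^0.51 · 0.27^-0.25)]^(1/0.83).
1260^0.315 = 9.476
5720^0.51 = 82.47
0.27^-0.25 = 1.387
Denominator = 0.073 × 9.476 × 82.47 × 1.387 = 79.13
D / 79.13 = 782 / 79.13 = 9.882
d = 9.882^(1/0.83) = 9.882^1.2048 = 15.80 m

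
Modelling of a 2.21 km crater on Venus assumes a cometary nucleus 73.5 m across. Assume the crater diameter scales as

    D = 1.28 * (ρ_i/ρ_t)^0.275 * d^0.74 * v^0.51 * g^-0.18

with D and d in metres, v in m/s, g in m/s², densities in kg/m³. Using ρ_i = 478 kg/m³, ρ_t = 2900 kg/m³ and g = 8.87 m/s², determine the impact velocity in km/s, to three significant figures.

v ≈ 24.9 km/s

Rearranging for v: v = [D / (1.28 · (478/2900)^0.275 · 73.5^0.74 · 8.87^-0.18)]^(1/0.51).
D = 2210 m.
(478/2900)^0.275 = 0.6091
73.5^0.74 = 24.05
8.87^-0.18 = 0.6751
Denominator = 1.28 × 0.6091 × 24.05 × 0.6751 = 12.66
D / 12.66 = 2210 / 12.66 = 174.6
v = 174.6^(1/0.51) = 174.6^1.9608 = 24900 m/s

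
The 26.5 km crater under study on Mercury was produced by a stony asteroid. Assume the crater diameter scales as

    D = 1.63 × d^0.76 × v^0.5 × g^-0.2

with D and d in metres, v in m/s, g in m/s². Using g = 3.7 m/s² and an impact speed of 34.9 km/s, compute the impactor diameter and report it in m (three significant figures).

Rearranging for d: d = [D / (1.63 · 34900^0.5 · 3.7^-0.2)]^(1/0.76).
D = 26500 m.
34900^0.5 = 186.8
3.7^-0.2 = 0.7698
Denominator = 1.63 × 186.8 × 0.7698 = 234.4
D / 234.4 = 26500 / 234.4 = 113.1
d = 113.1^(1/0.76) = 113.1^1.3158 = 503.4 m

d ≈ 503 m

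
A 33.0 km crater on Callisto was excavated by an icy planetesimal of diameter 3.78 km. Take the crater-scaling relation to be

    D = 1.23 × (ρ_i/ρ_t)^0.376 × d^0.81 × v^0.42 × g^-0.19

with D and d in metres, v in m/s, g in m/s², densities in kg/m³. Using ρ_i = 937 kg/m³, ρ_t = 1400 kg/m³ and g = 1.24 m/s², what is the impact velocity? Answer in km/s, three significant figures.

v ≈ 6.97 km/s

Rearranging for v: v = [D / (1.23 · (937/1400)^0.376 · 3780^0.81 · 1.24^-0.19)]^(1/0.42).
D = 33000 m.
(937/1400)^0.376 = 0.8599
3780^0.81 = 790.3
1.24^-0.19 = 0.9600
Denominator = 1.23 × 0.8599 × 790.3 × 0.9600 = 802.4
D / 802.4 = 33000 / 802.4 = 41.13
v = 41.13^(1/0.42) = 41.13^2.381 = 6971 m/s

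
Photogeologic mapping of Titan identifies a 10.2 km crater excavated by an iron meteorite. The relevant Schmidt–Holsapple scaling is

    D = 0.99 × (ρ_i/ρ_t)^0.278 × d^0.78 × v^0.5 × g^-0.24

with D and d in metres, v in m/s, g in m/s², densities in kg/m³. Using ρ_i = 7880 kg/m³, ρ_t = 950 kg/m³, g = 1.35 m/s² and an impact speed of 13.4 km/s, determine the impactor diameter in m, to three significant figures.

Rearranging for d: d = [D / (0.99 · (7880/950)^0.278 · 13400^0.5 · 1.35^-0.24)]^(1/0.78).
D = 10200 m.
(7880/950)^0.278 = 1.801
13400^0.5 = 115.8
1.35^-0.24 = 0.9305
Denominator = 0.99 × 1.801 × 115.8 × 0.9305 = 192.1
D / 192.1 = 10200 / 192.1 = 53.10
d = 53.10^(1/0.78) = 53.10^1.2821 = 162.8 m

d ≈ 163 m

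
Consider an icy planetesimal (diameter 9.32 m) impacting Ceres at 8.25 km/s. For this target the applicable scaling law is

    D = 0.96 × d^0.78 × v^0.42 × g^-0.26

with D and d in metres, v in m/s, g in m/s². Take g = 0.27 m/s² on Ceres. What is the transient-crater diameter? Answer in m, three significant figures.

D ≈ 340 m

In SI units: v = 8250 m/s.
d^0.78 = 9.32^0.78 = 5.704
v^0.42 = 8250^0.42 = 44.15
g^-0.26 = 0.27^-0.26 = 1.406
D = 0.96 × 5.704 × 44.15 × 1.406 = 339.9 m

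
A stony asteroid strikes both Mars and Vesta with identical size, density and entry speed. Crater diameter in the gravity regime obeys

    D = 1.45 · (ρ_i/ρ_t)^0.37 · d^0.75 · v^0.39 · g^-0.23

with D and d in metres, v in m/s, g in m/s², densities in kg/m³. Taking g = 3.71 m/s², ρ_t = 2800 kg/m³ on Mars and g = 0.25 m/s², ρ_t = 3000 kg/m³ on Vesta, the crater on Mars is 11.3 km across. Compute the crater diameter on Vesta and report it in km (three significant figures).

D ≈ 20.5 km

The impactor-only factors (d, v, ρ_i) cancel in the ratio, leaving D_Vesta/D_Mars = (g_Vesta/g_Mars)^-0.23 · (ρ_t,Mars/ρ_t,Vesta)^0.37.
(0.25/3.71)^-0.23 = 0.06739^-0.23 = 1.860
(2800/3000)^0.37 = 0.9333^0.37 = 0.9748
Ratio = 1.860 × 0.9748 = 1.813
D_Vesta = 1.813 × 11.3 km = 20.5 km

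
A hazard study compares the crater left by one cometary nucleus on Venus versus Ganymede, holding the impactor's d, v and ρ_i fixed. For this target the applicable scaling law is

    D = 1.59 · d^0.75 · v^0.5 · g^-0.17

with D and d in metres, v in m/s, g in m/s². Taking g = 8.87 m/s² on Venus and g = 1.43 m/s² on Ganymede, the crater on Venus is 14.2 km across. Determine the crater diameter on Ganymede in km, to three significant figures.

D ≈ 19.4 km

All impactor-dependent factors cancel in the ratio, leaving D_Ganymede/D_Venus = (g_Ganymede/g_Venus)^-0.17.
(1.43/8.87)^-0.17 = 0.1612^-0.17 = 1.364
D_Ganymede = 1.364 × 14.2 km = 19.4 km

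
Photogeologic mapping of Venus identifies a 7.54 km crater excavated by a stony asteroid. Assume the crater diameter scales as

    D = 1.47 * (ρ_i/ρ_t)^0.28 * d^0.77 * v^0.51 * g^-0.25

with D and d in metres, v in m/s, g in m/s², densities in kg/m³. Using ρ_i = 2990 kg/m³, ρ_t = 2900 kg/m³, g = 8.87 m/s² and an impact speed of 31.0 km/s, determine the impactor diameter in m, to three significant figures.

d ≈ 140 m

Rearranging for d: d = [D / (1.47 · (2990/2900)^0.28 · 31000^0.51 · 8.87^-0.25)]^(1/0.77).
D = 7540 m.
(2990/2900)^0.28 = 1.009
31000^0.51 = 195.3
8.87^-0.25 = 0.5795
Denominator = 1.47 × 1.009 × 195.3 × 0.5795 = 167.9
D / 167.9 = 7540 / 167.9 = 44.91
d = 44.91^(1/0.77) = 44.91^1.2987 = 139.9 m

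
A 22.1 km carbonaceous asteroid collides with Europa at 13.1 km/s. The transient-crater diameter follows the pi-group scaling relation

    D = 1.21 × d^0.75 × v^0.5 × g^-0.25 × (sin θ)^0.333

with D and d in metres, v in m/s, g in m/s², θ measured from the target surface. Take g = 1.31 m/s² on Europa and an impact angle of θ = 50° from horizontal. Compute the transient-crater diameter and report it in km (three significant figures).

D ≈ 215 km

In SI units: d = 22100 m, v = 13100 m/s.
d^0.75 = 22100^0.75 = 1813
v^0.5 = 13100^0.5 = 114.5
g^-0.25 = 1.31^-0.25 = 0.9347
(sin 50°)^0.333 = 0.7660^0.333 = 0.9151
D = 1.21 × 1813 × 114.5 × 0.9347 × 0.9151 = 2.148 × 10^5 m
   = 214.8 km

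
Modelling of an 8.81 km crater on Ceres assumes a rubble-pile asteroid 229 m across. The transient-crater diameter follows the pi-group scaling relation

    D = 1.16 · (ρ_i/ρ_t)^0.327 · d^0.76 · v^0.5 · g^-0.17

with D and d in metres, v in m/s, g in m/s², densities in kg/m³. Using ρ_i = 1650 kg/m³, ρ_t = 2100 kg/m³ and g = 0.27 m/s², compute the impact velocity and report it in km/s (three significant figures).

Rearranging for v: v = [D / (1.16 · (1650/2100)^0.327 · 229^0.76 · 0.27^-0.17)]^(1/0.5).
D = 8810 m.
(1650/2100)^0.327 = 0.9242
229^0.76 = 62.15
0.27^-0.17 = 1.249
Denominator = 1.16 × 0.9242 × 62.15 × 1.249 = 83.22
D / 83.22 = 8810 / 83.22 = 105.9
v = 105.9^(1/0.5) = 105.9^2 = 11215 m/s

v ≈ 11.2 km/s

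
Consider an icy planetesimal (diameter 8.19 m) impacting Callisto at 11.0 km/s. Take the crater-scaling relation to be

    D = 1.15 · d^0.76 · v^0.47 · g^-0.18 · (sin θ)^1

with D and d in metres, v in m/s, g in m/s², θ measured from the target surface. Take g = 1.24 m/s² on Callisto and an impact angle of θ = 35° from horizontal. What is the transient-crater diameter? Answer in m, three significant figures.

In SI units: v = 11000 m/s.
d^0.76 = 8.19^0.76 = 4.944
v^0.47 = 11000^0.47 = 79.33
g^-0.18 = 1.24^-0.18 = 0.9620
(sin 35°)^1 = 0.5736^1 = 0.5736
D = 1.15 × 4.944 × 79.33 × 0.9620 × 0.5736 = 248.9 m

D ≈ 249 m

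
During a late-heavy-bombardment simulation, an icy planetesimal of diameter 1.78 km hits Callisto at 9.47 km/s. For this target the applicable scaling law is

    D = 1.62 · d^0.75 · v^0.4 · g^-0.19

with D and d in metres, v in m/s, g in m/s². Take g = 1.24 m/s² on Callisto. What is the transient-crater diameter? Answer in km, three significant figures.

D ≈ 16.6 km

In SI units: d = 1780 m, v = 9470 m/s.
d^0.75 = 1780^0.75 = 274.0
v^0.4 = 9470^0.4 = 38.95
g^-0.19 = 1.24^-0.19 = 0.9600
D = 1.62 × 274.0 × 38.95 × 0.9600 = 16598 m
   = 16.60 km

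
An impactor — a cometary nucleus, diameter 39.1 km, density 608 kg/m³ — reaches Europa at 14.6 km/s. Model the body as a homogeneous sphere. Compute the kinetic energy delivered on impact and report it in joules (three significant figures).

E ≈ 2.03 × 10^24 J

d = 39100 m; v = 14600 m/s.
Mass m = (π/6) ρ d³ = (π/6) × 608 × (39100)³ = 1.903 × 10^16 kg
E = ½ m v² = 0.5 × 1.903 × 10^16 × (14600)² = 2.028 × 10^24 J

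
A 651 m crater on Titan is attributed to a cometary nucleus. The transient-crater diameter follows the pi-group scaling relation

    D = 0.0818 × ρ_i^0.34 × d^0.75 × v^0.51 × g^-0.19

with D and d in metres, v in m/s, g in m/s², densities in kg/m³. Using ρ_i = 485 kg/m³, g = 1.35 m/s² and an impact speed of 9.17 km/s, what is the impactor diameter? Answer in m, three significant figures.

Rearranging for d: d = [D / (0.0818 · 485^0.34 · 9170^0.51 · 1.35^-0.19)]^(1/0.75).
485^0.34 = 8.188
9170^0.51 = 104.9
1.35^-0.19 = 0.9446
Denominator = 0.0818 × 8.188 × 104.9 × 0.9446 = 66.37
D / 66.37 = 651 / 66.37 = 9.809
d = 9.809^(1/0.75) = 9.809^1.3333 = 21.00 m

d ≈ 21.0 m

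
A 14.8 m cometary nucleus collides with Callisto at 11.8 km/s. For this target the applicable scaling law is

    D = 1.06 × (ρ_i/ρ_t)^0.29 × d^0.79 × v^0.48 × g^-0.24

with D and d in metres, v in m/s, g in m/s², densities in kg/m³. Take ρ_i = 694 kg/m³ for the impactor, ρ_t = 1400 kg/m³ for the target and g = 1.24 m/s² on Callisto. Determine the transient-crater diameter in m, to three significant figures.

In SI units: v = 11800 m/s.
(ρ_i/ρ_t)^0.29 = (694/1400)^0.29 = 0.8159
d^0.79 = 14.8^0.79 = 8.404
v^0.48 = 11800^0.48 = 90.05
g^-0.24 = 1.24^-0.24 = 0.9497
D = 1.06 × 0.8159 × 8.404 × 90.05 × 0.9497 = 621.6 m

D ≈ 622 m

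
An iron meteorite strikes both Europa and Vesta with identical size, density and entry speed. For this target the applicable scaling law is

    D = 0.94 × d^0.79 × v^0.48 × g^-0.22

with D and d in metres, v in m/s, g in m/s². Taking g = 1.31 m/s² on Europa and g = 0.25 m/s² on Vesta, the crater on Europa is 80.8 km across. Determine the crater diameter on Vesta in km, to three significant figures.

All impactor-dependent factors cancel in the ratio, leaving D_Vesta/D_Europa = (g_Vesta/g_Europa)^-0.22.
(0.25/1.31)^-0.22 = 0.1908^-0.22 = 1.440
D_Vesta = 1.440 × 80.8 km = 116 km

D ≈ 116 km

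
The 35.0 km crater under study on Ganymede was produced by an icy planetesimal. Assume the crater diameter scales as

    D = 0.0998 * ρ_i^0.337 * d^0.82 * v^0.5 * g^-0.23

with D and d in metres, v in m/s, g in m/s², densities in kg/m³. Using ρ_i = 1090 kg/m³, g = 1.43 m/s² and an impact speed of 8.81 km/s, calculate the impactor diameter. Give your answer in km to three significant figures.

Rearranging for d: d = [D / (0.0998 · 1090^0.337 · 8810^0.5 · 1.43^-0.23)]^(1/0.82).
D = 35000 m.
1090^0.337 = 10.56
8810^0.5 = 93.86
1.43^-0.23 = 0.9210
Denominator = 0.0998 × 10.56 × 93.86 × 0.9210 = 91.10
D / 91.10 = 35000 / 91.10 = 384.2
d = 384.2^(1/0.82) = 384.2^1.2195 = 1419 m

d ≈ 1.42 km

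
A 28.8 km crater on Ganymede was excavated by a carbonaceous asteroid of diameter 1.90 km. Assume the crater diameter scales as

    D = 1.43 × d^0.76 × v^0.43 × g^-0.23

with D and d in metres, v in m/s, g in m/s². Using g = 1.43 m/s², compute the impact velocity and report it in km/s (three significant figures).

Rearranging for v: v = [D / (1.43 · 1900^0.76 · 1.43^-0.23)]^(1/0.43).
D = 28800 m.
1900^0.76 = 310.4
1.43^-0.23 = 0.9210
Denominator = 1.43 × 310.4 × 0.9210 = 408.8
D / 408.8 = 28800 / 408.8 = 70.45
v = 70.45^(1/0.43) = 70.45^2.3256 = 19835 m/s

v ≈ 19.8 km/s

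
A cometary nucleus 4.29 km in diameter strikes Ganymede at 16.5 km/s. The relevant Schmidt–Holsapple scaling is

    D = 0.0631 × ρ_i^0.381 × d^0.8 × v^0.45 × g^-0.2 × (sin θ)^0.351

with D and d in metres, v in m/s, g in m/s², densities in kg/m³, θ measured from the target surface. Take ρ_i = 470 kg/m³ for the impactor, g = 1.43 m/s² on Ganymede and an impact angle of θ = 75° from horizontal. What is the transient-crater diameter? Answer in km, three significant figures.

D ≈ 38.5 km

In SI units: d = 4290 m, v = 16500 m/s.
ρ_i^0.381 = 470^0.381 = 10.42
d^0.8 = 4290^0.8 = 805.3
v^0.45 = 16500^0.45 = 79.04
g^-0.2 = 1.43^-0.2 = 0.9310
(sin 75°)^0.351 = 0.9659^0.351 = 0.9879
D = 0.0631 × 10.42 × 805.3 × 79.04 × 0.9310 × 0.9879 = 38491 m
   = 38.49 km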